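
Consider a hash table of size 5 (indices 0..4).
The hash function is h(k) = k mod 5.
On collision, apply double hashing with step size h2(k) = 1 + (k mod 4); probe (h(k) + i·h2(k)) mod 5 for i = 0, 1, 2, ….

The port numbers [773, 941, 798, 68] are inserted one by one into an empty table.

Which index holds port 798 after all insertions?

773: h=3 => slot 3
941: h=1 => slot 1
798: h=3, h2=3, probe 3,1,4 => slot 4
68: h=3, h2=1, probe 3,4,0 => slot 0
Table: [68, 941, _, 773, 798]

4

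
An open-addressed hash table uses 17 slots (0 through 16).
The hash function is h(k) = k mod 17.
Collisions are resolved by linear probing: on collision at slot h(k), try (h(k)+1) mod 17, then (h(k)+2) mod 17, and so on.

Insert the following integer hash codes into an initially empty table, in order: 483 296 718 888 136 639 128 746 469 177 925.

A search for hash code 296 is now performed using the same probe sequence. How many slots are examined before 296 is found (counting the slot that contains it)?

2

Insert 483: h=7, slot 7 empty → index 7.
Insert 296: h=7, slot 7 occupied → index 8.
Insert 718: h=4, slot 4 empty → index 4.
Insert 888: h=4, slot 4 occupied → index 5.
Insert 136: h=0, slot 0 empty → index 0.
Insert 639: h=10, slot 10 empty → index 10.
Insert 128: h=9, slot 9 empty → index 9.
Insert 746: h=15, slot 15 empty → index 15.
Insert 469: h=10, slot 10 occupied → index 11.
Insert 177: h=7, slots 7,8,9,10,11 occupied → index 12.
Insert 925: h=7, slots 7,8,9,10,11,12 occupied → index 13.
Table: [136, -, -, -, 718, 888, -, 483, 296, 128, 639, 469, 177, 925, -, 746, -]
Lookup 296: h=7, probe 7,8 → found at 8.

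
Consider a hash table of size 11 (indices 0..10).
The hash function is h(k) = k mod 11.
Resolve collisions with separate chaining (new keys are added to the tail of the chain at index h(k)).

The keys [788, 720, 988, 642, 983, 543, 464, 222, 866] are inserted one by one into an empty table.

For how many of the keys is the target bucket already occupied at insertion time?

788 → bucket 7
720 → bucket 5
988 → bucket 9
642 → bucket 4
983 → bucket 4 (collision)
543 → bucket 4 (collision)
464 → bucket 2
222 → bucket 2 (collision)
866 → bucket 8
Final buckets:
0: .
1: .
2: 464 -> 222
3: .
4: 642 -> 983 -> 543
5: 720
6: .
7: 788
8: 866
9: 988
10: .

3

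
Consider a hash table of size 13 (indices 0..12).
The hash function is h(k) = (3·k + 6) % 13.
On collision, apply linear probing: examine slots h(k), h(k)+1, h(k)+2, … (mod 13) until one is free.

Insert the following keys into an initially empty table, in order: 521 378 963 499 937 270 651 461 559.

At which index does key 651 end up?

1

521 hashes to 9; slot 9 is free → place at 9.
378 hashes to 9; 9 taken → place at 10.
963 hashes to 9; 9,10 taken → place at 11.
499 hashes to 8; slot 8 is free → place at 8.
937 hashes to 9; 9,10,11 taken → place at 12.
270 hashes to 10; 10,11,12 taken → place at 0.
651 hashes to 9; 9,10,11,12,0 taken → place at 1.
461 hashes to 11; 11,12,0,1 taken → place at 2.
559 hashes to 6; slot 6 is free → place at 6.
Table: [270, 651, 461, —, —, —, 559, —, 499, 521, 378, 963, 937]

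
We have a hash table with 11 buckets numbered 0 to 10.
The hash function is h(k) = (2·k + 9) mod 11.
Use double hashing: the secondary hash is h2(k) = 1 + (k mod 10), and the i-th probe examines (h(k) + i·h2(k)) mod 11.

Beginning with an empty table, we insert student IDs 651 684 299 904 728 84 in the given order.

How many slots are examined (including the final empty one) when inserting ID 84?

651: h=2 => slot 2
684: h=2, h2=5, probe 2,7 => slot 7
299: h=2, h2=10, probe 2,1 => slot 1
904: h=2, h2=5, probe 2,7,1,6 => slot 6
728: h=2, h2=9, probe 2,0 => slot 0
84: h=1, h2=5, probe 1,6,0,5 => slot 5
Table: [728, 299, 651, —, —, 84, 904, 684, —, —, —]

4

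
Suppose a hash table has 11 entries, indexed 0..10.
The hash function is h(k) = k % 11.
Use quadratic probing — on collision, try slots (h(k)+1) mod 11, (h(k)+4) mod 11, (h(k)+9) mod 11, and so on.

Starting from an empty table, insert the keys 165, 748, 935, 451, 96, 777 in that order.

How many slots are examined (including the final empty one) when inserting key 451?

165 hashes to 0; slot 0 is free → place at 0.
748 hashes to 0; 0 taken → place at 1.
935 hashes to 0; 0,1 taken → place at 4.
451 hashes to 0; 0,1,4 taken → place at 9.
96 hashes to 8; slot 8 is free → place at 8.
777 hashes to 7; slot 7 is free → place at 7.
Table: [165, 748, ∅, ∅, 935, ∅, ∅, 777, 96, 451, ∅]

4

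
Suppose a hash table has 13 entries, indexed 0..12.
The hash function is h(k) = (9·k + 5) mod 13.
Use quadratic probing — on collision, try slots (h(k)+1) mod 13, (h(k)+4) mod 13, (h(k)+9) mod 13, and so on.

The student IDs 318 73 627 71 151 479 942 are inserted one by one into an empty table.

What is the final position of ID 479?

1

Insert 318: h=7, slot 7 empty -> index 7.
Insert 73: h=12, slot 12 empty -> index 12.
Insert 627: h=6, slot 6 empty -> index 6.
Insert 71: h=7, slot 7 occupied -> index 8.
Insert 151: h=12, slot 12 occupied -> index 0.
Insert 479: h=0, slot 0 occupied -> index 1.
Insert 942: h=7, slots 7,8 occupied -> index 11.
Table: [151, 479, —, —, —, —, 627, 318, 71, —, —, 942, 73]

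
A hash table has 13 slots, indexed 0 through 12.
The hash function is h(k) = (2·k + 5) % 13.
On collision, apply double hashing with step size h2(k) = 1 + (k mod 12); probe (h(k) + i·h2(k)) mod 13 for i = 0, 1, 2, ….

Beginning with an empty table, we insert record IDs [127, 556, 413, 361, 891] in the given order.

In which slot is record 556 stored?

127: h=12 -> slot 12
556: h=12, h2=5, probe 12,4 -> slot 4
413: h=12, h2=6, probe 12,5 -> slot 5
361: h=12, h2=2, probe 12,1 -> slot 1
891: h=6 -> slot 6
Table: [-, 361, -, -, 556, 413, 891, -, -, -, -, -, 127]

4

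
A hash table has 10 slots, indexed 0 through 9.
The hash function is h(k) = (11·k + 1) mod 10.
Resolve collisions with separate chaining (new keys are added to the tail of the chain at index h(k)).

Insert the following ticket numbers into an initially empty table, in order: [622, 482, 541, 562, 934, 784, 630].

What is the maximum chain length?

3

622 → bucket 3
482 → bucket 3 (collision)
541 → bucket 2
562 → bucket 3 (collision)
934 → bucket 5
784 → bucket 5 (collision)
630 → bucket 1
Final buckets:
0: _
1: 630
2: 541
3: 622 -> 482 -> 562
4: _
5: 934 -> 784
6: _
7: _
8: _
9: _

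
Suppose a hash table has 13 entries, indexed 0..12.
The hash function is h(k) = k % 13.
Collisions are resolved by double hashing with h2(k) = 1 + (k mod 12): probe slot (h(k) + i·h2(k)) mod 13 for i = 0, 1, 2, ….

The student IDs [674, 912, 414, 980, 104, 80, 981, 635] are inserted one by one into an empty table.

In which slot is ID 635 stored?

674: h=11 => slot 11
912: h=2 => slot 2
414: h=11, h2=7, probe 11,5 => slot 5
980: h=5, h2=9, probe 5,1 => slot 1
104: h=0 => slot 0
80: h=2, h2=9, probe 2,11,7 => slot 7
981: h=6 => slot 6
635: h=11, h2=12, probe 11,10 => slot 10
Table: [104, 980, 912, ∅, ∅, 414, 981, 80, ∅, ∅, 635, 674, ∅]

10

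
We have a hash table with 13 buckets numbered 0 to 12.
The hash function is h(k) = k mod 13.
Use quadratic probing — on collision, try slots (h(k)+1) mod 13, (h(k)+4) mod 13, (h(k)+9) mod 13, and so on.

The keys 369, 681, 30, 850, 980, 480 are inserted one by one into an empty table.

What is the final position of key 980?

1

Insert 369: h=5, slot 5 empty → index 5.
Insert 681: h=5, slot 5 occupied → index 6.
Insert 30: h=4, slot 4 empty → index 4.
Insert 850: h=5, slots 5,6 occupied → index 9.
Insert 980: h=5, slots 5,6,9 occupied → index 1.
Insert 480: h=12, slot 12 empty → index 12.
Table: [_, 980, _, _, 30, 369, 681, _, _, 850, _, _, 480]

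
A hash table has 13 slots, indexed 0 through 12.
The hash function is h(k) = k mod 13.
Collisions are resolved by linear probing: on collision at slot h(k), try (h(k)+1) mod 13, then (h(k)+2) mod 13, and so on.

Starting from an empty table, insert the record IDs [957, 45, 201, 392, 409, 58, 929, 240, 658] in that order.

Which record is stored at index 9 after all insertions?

409

957 hashes to 8; slot 8 is free => place at 8.
45 hashes to 6; slot 6 is free => place at 6.
201 hashes to 6; 6 taken => place at 7.
392 hashes to 2; slot 2 is free => place at 2.
409 hashes to 6; 6,7,8 taken => place at 9.
58 hashes to 6; 6,7,8,9 taken => place at 10.
929 hashes to 6; 6,7,8,9,10 taken => place at 11.
240 hashes to 6; 6,7,8,9,10,11 taken => place at 12.
658 hashes to 8; 8,9,10,11,12 taken => place at 0.
Table: [658, _, 392, _, _, _, 45, 201, 957, 409, 58, 929, 240]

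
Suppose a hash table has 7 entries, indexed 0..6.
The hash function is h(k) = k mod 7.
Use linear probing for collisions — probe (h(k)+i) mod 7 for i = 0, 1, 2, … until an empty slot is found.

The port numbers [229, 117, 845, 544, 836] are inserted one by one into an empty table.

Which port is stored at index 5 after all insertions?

229

Insert 229: h=5, slot 5 empty -> index 5.
Insert 117: h=5, slot 5 occupied -> index 6.
Insert 845: h=5, slots 5,6 occupied -> index 0.
Insert 544: h=5, slots 5,6,0 occupied -> index 1.
Insert 836: h=3, slot 3 empty -> index 3.
Table: [845, 544, ., 836, ., 229, 117]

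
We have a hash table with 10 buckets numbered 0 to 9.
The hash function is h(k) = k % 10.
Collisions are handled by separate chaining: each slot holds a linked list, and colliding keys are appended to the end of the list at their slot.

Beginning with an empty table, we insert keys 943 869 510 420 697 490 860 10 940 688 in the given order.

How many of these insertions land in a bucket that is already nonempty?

Insert 943: h=3, bucket 3 empty -> new chain.
Insert 869: h=9, bucket 9 empty -> new chain.
Insert 510: h=0, bucket 0 empty -> new chain.
Insert 420: h=0, bucket 0 nonempty -> append to chain.
Insert 697: h=7, bucket 7 empty -> new chain.
Insert 490: h=0, bucket 0 nonempty -> append to chain.
Insert 860: h=0, bucket 0 nonempty -> append to chain.
Insert 10: h=0, bucket 0 nonempty -> append to chain.
Insert 940: h=0, bucket 0 nonempty -> append to chain.
Insert 688: h=8, bucket 8 empty -> new chain.
Final buckets:
0: 510 -> 420 -> 490 -> 860 -> 10 -> 940
1: .
2: .
3: 943
4: .
5: .
6: .
7: 697
8: 688
9: 869

5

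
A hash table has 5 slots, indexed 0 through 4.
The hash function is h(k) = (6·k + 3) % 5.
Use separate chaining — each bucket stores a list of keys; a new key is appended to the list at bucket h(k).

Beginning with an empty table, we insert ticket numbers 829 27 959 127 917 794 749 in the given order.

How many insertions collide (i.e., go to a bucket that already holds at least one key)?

5

829 → bucket 2
27 → bucket 0
959 → bucket 2 (collision)
127 → bucket 0 (collision)
917 → bucket 0 (collision)
794 → bucket 2 (collision)
749 → bucket 2 (collision)
Final buckets:
0: 27 -> 127 -> 917
1: —
2: 829 -> 959 -> 794 -> 749
3: —
4: —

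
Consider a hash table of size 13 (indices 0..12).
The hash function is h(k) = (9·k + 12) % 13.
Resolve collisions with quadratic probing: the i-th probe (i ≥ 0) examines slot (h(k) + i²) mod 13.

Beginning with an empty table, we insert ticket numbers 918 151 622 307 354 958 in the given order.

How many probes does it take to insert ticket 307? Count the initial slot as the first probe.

3

Insert 918: h=6, slot 6 empty → index 6.
Insert 151: h=6, slot 6 occupied → index 7.
Insert 622: h=7, slot 7 occupied → index 8.
Insert 307: h=6, slots 6,7 occupied → index 10.
Insert 354: h=0, slot 0 empty → index 0.
Insert 958: h=2, slot 2 empty → index 2.
Table: [354, _, 958, _, _, _, 918, 151, 622, _, 307, _, _]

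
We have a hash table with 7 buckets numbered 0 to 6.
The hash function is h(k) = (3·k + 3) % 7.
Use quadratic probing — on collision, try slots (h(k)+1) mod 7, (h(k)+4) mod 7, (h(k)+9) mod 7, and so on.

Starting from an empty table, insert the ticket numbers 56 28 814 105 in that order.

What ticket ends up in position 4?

28

Insert 56: h=3, slot 3 empty -> index 3.
Insert 28: h=3, slot 3 occupied -> index 4.
Insert 814: h=2, slot 2 empty -> index 2.
Insert 105: h=3, slots 3,4 occupied -> index 0.
Table: [105, ., 814, 56, 28, ., .]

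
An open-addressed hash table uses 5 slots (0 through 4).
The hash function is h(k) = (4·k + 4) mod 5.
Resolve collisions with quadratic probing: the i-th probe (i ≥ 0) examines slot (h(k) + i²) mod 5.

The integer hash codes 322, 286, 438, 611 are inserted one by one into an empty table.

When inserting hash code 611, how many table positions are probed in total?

2

322: h=2 → slot 2
286: h=3 → slot 3
438: h=1 → slot 1
611: h=3, probe 3,4 → slot 4
Table: [—, 438, 322, 286, 611]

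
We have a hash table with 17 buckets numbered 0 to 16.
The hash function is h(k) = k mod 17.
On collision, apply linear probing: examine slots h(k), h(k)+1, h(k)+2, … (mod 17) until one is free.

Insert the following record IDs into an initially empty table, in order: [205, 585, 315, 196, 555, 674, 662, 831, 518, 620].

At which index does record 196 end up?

10

205: h=1 -> slot 1
585: h=7 -> slot 7
315: h=9 -> slot 9
196: h=9, probe 9,10 -> slot 10
555: h=11 -> slot 11
674: h=11, probe 11,12 -> slot 12
662: h=16 -> slot 16
831: h=15 -> slot 15
518: h=8 -> slot 8
620: h=8, probe 8,9,10,11,12,13 -> slot 13
Table: [_, 205, _, _, _, _, _, 585, 518, 315, 196, 555, 674, 620, _, 831, 662]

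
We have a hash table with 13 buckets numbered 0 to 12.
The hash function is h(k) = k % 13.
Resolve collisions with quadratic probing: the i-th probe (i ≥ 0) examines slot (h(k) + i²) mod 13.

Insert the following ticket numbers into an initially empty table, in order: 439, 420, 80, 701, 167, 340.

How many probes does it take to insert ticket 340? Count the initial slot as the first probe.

2

439: h=10 => slot 10
420: h=4 => slot 4
80: h=2 => slot 2
701: h=12 => slot 12
167: h=11 => slot 11
340: h=2, probe 2,3 => slot 3
Table: [∅, ∅, 80, 340, 420, ∅, ∅, ∅, ∅, ∅, 439, 167, 701]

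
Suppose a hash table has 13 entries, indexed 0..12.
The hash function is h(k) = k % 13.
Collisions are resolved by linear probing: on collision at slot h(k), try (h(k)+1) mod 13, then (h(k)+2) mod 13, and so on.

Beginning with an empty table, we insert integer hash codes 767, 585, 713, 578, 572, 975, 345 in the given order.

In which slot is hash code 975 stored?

767: h=0 → slot 0
585: h=0, probe 0,1 → slot 1
713: h=11 → slot 11
578: h=6 → slot 6
572: h=0, probe 0,1,2 → slot 2
975: h=0, probe 0,1,2,3 → slot 3
345: h=7 → slot 7
Table: [767, 585, 572, 975, _, _, 578, 345, _, _, _, 713, _]

3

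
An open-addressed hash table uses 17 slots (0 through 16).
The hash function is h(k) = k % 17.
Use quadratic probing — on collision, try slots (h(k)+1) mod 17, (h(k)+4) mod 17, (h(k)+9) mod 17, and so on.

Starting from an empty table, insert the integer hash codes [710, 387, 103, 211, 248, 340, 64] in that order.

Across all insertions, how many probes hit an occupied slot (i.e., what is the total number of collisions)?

4

710 hashes to 13; slot 13 is free => place at 13.
387 hashes to 13; 13 taken => place at 14.
103 hashes to 1; slot 1 is free => place at 1.
211 hashes to 7; slot 7 is free => place at 7.
248 hashes to 10; slot 10 is free => place at 10.
340 hashes to 0; slot 0 is free => place at 0.
64 hashes to 13; 13,14,0 taken => place at 5.
Table: [340, 103, ∅, ∅, ∅, 64, ∅, 211, ∅, ∅, 248, ∅, ∅, 710, 387, ∅, ∅]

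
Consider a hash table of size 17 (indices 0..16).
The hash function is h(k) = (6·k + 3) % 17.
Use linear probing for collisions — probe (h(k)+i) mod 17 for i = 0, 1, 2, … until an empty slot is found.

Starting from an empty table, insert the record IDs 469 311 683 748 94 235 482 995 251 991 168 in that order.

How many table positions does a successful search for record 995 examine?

469: h=12 => slot 12
311: h=16 => slot 16
683: h=4 => slot 4
748: h=3 => slot 3
94: h=6 => slot 6
235: h=2 => slot 2
482: h=5 => slot 5
995: h=6, probe 6,7 => slot 7
251: h=13 => slot 13
991: h=16, probe 16,0 => slot 0
168: h=8 => slot 8
Table: [991, _, 235, 748, 683, 482, 94, 995, 168, _, _, _, 469, 251, _, _, 311]
Lookup 995: h=6, probe 6,7 → found at 7.

2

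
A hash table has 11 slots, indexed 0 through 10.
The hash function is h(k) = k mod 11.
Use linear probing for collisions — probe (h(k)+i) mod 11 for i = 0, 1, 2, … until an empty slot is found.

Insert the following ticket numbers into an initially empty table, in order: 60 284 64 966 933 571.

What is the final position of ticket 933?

1

Insert 60: h=5, slot 5 empty => index 5.
Insert 284: h=9, slot 9 empty => index 9.
Insert 64: h=9, slot 9 occupied => index 10.
Insert 966: h=9, slots 9,10 occupied => index 0.
Insert 933: h=9, slots 9,10,0 occupied => index 1.
Insert 571: h=10, slots 10,0,1 occupied => index 2.
Table: [966, 933, 571, —, —, 60, —, —, —, 284, 64]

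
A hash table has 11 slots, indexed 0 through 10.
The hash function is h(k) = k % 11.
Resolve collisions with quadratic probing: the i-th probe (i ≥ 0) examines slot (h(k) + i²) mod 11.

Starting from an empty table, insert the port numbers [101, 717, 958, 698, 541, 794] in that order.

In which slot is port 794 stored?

Insert 101: h=2, slot 2 empty -> index 2.
Insert 717: h=2, slot 2 occupied -> index 3.
Insert 958: h=1, slot 1 empty -> index 1.
Insert 698: h=5, slot 5 empty -> index 5.
Insert 541: h=2, slots 2,3 occupied -> index 6.
Insert 794: h=2, slots 2,3,6 occupied -> index 0.
Table: [794, 958, 101, 717, ∅, 698, 541, ∅, ∅, ∅, ∅]

0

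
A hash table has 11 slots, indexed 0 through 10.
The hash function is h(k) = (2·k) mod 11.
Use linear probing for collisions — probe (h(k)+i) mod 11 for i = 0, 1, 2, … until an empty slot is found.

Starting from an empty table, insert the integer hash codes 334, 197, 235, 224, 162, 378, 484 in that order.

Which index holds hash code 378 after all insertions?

1

334: h=8 => slot 8
197: h=9 => slot 9
235: h=8, probe 8,9,10 => slot 10
224: h=8, probe 8,9,10,0 => slot 0
162: h=5 => slot 5
378: h=8, probe 8,9,10,0,1 => slot 1
484: h=0, probe 0,1,2 => slot 2
Table: [224, 378, 484, ∅, ∅, 162, ∅, ∅, 334, 197, 235]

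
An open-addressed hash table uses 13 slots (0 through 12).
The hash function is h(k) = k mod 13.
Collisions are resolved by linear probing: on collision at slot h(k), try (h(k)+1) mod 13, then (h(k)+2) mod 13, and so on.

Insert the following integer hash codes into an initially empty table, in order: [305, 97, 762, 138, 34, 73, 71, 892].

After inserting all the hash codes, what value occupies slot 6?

305

305 hashes to 6; slot 6 is free => place at 6.
97 hashes to 6; 6 taken => place at 7.
762 hashes to 8; slot 8 is free => place at 8.
138 hashes to 8; 8 taken => place at 9.
34 hashes to 8; 8,9 taken => place at 10.
73 hashes to 8; 8,9,10 taken => place at 11.
71 hashes to 6; 6,7,8,9,10,11 taken => place at 12.
892 hashes to 8; 8,9,10,11,12 taken => place at 0.
Table: [892, ., ., ., ., ., 305, 97, 762, 138, 34, 73, 71]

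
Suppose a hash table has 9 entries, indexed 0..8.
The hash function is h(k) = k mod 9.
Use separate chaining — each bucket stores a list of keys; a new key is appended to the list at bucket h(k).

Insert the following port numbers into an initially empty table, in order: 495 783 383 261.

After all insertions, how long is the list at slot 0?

495 -> bucket 0
783 -> bucket 0 (collision)
383 -> bucket 5
261 -> bucket 0 (collision)
Final buckets:
0: 495 -> 783 -> 261
1: -
2: -
3: -
4: -
5: 383
6: -
7: -
8: -

3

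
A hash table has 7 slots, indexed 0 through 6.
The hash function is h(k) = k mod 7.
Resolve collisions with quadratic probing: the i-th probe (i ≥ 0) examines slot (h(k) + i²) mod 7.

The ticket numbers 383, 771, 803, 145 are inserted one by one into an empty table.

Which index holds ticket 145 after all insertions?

Insert 383: h=5, slot 5 empty → index 5.
Insert 771: h=1, slot 1 empty → index 1.
Insert 803: h=5, slot 5 occupied → index 6.
Insert 145: h=5, slots 5,6 occupied → index 2.
Table: [., 771, 145, ., ., 383, 803]

2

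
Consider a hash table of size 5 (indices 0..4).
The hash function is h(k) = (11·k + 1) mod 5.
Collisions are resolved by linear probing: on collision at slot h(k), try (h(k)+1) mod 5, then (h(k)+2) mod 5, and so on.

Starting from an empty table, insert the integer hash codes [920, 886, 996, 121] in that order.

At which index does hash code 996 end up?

3

920: h=1 => slot 1
886: h=2 => slot 2
996: h=2, probe 2,3 => slot 3
121: h=2, probe 2,3,4 => slot 4
Table: [∅, 920, 886, 996, 121]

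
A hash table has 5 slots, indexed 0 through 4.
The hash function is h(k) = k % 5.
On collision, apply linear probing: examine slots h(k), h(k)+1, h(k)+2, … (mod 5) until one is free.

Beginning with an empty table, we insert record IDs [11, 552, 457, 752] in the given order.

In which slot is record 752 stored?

4

11 hashes to 1; slot 1 is free -> place at 1.
552 hashes to 2; slot 2 is free -> place at 2.
457 hashes to 2; 2 taken -> place at 3.
752 hashes to 2; 2,3 taken -> place at 4.
Table: [_, 11, 552, 457, 752]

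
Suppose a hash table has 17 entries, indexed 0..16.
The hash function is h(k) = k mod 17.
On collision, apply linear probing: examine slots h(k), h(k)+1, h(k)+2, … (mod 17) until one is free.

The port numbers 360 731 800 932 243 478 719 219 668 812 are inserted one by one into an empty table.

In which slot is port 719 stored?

6

360: h=3 → slot 3
731: h=0 → slot 0
800: h=1 → slot 1
932: h=14 → slot 14
243: h=5 → slot 5
478: h=2 → slot 2
719: h=5, probe 5,6 → slot 6
219: h=15 → slot 15
668: h=5, probe 5,6,7 → slot 7
812: h=13 → slot 13
Table: [731, 800, 478, 360, ., 243, 719, 668, ., ., ., ., ., 812, 932, 219, .]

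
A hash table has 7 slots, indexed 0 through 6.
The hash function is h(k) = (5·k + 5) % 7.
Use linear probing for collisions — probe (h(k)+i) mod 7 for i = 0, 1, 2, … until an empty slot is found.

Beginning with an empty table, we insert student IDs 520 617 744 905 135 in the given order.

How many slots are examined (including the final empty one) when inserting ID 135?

520 hashes to 1; slot 1 is free -> place at 1.
617 hashes to 3; slot 3 is free -> place at 3.
744 hashes to 1; 1 taken -> place at 2.
905 hashes to 1; 1,2,3 taken -> place at 4.
135 hashes to 1; 1,2,3,4 taken -> place at 5.
Table: [., 520, 744, 617, 905, 135, .]

5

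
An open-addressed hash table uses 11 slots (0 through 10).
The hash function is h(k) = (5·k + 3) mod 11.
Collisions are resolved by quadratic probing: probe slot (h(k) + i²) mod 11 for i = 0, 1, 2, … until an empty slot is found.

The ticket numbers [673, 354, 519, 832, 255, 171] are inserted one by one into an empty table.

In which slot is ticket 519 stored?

6

Insert 673: h=2, slot 2 empty → index 2.
Insert 354: h=2, slot 2 occupied → index 3.
Insert 519: h=2, slots 2,3 occupied → index 6.
Insert 832: h=5, slot 5 empty → index 5.
Insert 255: h=2, slots 2,3,6 occupied → index 0.
Insert 171: h=0, slot 0 occupied → index 1.
Table: [255, 171, 673, 354, _, 832, 519, _, _, _, _]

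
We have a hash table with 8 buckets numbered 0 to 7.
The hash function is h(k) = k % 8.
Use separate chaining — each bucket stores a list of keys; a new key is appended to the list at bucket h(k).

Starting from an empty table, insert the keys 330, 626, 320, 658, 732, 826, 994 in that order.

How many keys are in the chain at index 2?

5

330 → bucket 2
626 → bucket 2 (collision)
320 → bucket 0
658 → bucket 2 (collision)
732 → bucket 4
826 → bucket 2 (collision)
994 → bucket 2 (collision)
Final buckets:
0: 320
1: —
2: 330 -> 626 -> 658 -> 826 -> 994
3: —
4: 732
5: —
6: —
7: —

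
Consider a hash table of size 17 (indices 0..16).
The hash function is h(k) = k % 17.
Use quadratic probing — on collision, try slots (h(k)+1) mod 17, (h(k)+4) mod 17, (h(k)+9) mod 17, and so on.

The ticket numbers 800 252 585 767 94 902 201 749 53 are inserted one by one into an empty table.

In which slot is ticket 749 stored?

10

800 hashes to 1; slot 1 is free → place at 1.
252 hashes to 14; slot 14 is free → place at 14.
585 hashes to 7; slot 7 is free → place at 7.
767 hashes to 2; slot 2 is free → place at 2.
94 hashes to 9; slot 9 is free → place at 9.
902 hashes to 1; 1,2 taken → place at 5.
201 hashes to 14; 14 taken → place at 15.
749 hashes to 1; 1,2,5 taken → place at 10.
53 hashes to 2; 2 taken → place at 3.
Table: [-, 800, 767, 53, -, 902, -, 585, -, 94, 749, -, -, -, 252, 201, -]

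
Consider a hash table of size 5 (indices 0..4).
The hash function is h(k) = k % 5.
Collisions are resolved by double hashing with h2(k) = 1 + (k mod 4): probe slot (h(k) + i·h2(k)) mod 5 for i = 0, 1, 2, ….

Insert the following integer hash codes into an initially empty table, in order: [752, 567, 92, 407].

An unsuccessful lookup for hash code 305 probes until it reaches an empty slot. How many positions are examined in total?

3

Insert 752: h=2, slot 2 empty => index 2.
Insert 567: h=2, h2=4, slot 2 occupied => index 1.
Insert 92: h=2, h2=1, slot 2 occupied => index 3.
Insert 407: h=2, h2=4, slots 2,1 occupied => index 0.
Table: [407, 567, 752, 92, _]
Lookup 305: h=0, h2=2, probe 0,2,4 → slot 4 empty, not found.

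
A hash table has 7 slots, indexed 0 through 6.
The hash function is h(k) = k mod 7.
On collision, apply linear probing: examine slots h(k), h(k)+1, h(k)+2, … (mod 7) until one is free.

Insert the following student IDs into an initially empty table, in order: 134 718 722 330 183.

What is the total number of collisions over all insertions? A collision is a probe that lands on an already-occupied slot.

Insert 134: h=1, slot 1 empty → index 1.
Insert 718: h=4, slot 4 empty → index 4.
Insert 722: h=1, slot 1 occupied → index 2.
Insert 330: h=1, slots 1,2 occupied → index 3.
Insert 183: h=1, slots 1,2,3,4 occupied → index 5.
Table: [., 134, 722, 330, 718, 183, .]

7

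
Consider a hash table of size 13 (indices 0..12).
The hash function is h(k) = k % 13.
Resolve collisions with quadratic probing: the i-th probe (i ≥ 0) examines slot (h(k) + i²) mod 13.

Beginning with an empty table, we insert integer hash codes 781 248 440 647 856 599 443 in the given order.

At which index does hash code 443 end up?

4

781 hashes to 1; slot 1 is free -> place at 1.
248 hashes to 1; 1 taken -> place at 2.
440 hashes to 11; slot 11 is free -> place at 11.
647 hashes to 10; slot 10 is free -> place at 10.
856 hashes to 11; 11 taken -> place at 12.
599 hashes to 1; 1,2 taken -> place at 5.
443 hashes to 1; 1,2,5,10 taken -> place at 4.
Table: [—, 781, 248, —, 443, 599, —, —, —, —, 647, 440, 856]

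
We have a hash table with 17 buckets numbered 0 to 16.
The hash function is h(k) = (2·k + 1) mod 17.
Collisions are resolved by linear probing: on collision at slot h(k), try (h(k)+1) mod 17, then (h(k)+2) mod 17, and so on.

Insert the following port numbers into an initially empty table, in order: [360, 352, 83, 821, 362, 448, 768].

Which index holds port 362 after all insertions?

Insert 360: h=7, slot 7 empty → index 7.
Insert 352: h=8, slot 8 empty → index 8.
Insert 83: h=14, slot 14 empty → index 14.
Insert 821: h=11, slot 11 empty → index 11.
Insert 362: h=11, slot 11 occupied → index 12.
Insert 448: h=13, slot 13 empty → index 13.
Insert 768: h=7, slots 7,8 occupied → index 9.
Table: [., ., ., ., ., ., ., 360, 352, 768, ., 821, 362, 448, 83, ., .]

12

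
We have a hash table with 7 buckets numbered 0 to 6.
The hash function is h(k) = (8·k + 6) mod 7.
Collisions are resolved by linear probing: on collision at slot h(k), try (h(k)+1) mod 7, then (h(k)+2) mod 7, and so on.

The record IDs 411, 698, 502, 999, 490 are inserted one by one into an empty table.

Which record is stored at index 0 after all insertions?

999

Insert 411: h=4, slot 4 empty => index 4.
Insert 698: h=4, slot 4 occupied => index 5.
Insert 502: h=4, slots 4,5 occupied => index 6.
Insert 999: h=4, slots 4,5,6 occupied => index 0.
Insert 490: h=6, slots 6,0 occupied => index 1.
Table: [999, 490, ., ., 411, 698, 502]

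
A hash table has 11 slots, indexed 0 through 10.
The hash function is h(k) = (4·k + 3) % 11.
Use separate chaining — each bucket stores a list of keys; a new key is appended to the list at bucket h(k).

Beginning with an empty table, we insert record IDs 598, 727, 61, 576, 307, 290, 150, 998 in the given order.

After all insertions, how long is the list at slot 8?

3

598 → bucket 8
727 → bucket 7
61 → bucket 5
576 → bucket 8 (collision)
307 → bucket 10
290 → bucket 8 (collision)
150 → bucket 9
998 → bucket 2
Final buckets:
0: ∅
1: ∅
2: 998
3: ∅
4: ∅
5: 61
6: ∅
7: 727
8: 598 -> 576 -> 290
9: 150
10: 307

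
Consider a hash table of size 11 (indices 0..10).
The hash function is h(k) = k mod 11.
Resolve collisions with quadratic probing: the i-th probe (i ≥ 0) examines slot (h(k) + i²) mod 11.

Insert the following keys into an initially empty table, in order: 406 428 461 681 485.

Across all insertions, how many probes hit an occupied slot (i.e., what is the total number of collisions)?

6

406: h=10 → slot 10
428: h=10, probe 10,0 → slot 0
461: h=10, probe 10,0,3 → slot 3
681: h=10, probe 10,0,3,8 → slot 8
485: h=1 → slot 1
Table: [428, 485, —, 461, —, —, —, —, 681, —, 406]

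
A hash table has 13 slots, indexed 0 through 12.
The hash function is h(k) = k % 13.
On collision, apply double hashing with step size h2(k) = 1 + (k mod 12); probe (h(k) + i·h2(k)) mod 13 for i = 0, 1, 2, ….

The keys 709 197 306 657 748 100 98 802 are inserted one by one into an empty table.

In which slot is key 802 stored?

5

Insert 709: h=7, slot 7 empty => index 7.
Insert 197: h=2, slot 2 empty => index 2.
Insert 306: h=7, h2=7, slot 7 occupied => index 1.
Insert 657: h=7, h2=10, slot 7 occupied => index 4.
Insert 748: h=7, h2=5, slot 7 occupied => index 12.
Insert 100: h=9, slot 9 empty => index 9.
Insert 98: h=7, h2=3, slot 7 occupied => index 10.
Insert 802: h=9, h2=11, slots 9,7 occupied => index 5.
Table: [., 306, 197, ., 657, 802, ., 709, ., 100, 98, ., 748]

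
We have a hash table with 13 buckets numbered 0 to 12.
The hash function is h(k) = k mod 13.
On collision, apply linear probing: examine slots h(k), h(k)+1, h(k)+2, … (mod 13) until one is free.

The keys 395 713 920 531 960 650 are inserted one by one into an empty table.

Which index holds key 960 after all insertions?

0

395 hashes to 5; slot 5 is free => place at 5.
713 hashes to 11; slot 11 is free => place at 11.
920 hashes to 10; slot 10 is free => place at 10.
531 hashes to 11; 11 taken => place at 12.
960 hashes to 11; 11,12 taken => place at 0.
650 hashes to 0; 0 taken => place at 1.
Table: [960, 650, —, —, —, 395, —, —, —, —, 920, 713, 531]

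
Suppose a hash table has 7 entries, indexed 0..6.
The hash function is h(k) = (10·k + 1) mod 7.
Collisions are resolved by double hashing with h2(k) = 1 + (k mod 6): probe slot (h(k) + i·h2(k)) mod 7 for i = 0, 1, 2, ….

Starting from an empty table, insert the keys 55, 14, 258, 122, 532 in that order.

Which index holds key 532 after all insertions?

Insert 55: h=5, slot 5 empty -> index 5.
Insert 14: h=1, slot 1 empty -> index 1.
Insert 258: h=5, h2=1, slot 5 occupied -> index 6.
Insert 122: h=3, slot 3 empty -> index 3.
Insert 532: h=1, h2=5, slots 1,6 occupied -> index 4.
Table: [∅, 14, ∅, 122, 532, 55, 258]

4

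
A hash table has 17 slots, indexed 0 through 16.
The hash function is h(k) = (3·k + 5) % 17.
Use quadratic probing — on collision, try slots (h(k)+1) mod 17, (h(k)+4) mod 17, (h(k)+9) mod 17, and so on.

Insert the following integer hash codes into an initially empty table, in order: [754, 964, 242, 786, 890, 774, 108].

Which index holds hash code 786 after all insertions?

1

754: h=6 => slot 6
964: h=7 => slot 7
242: h=0 => slot 0
786: h=0, probe 0,1 => slot 1
890: h=6, probe 6,7,10 => slot 10
774: h=15 => slot 15
108: h=6, probe 6,7,10,15,5 => slot 5
Table: [242, 786, ., ., ., 108, 754, 964, ., ., 890, ., ., ., ., 774, .]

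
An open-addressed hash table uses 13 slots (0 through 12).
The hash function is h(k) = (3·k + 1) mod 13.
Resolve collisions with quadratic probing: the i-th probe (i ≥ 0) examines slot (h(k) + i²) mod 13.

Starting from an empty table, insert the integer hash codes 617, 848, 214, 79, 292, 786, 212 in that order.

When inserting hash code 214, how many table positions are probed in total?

Insert 617: h=6, slot 6 empty → index 6.
Insert 848: h=10, slot 10 empty → index 10.
Insert 214: h=6, slot 6 occupied → index 7.
Insert 79: h=4, slot 4 empty → index 4.
Insert 292: h=6, slots 6,7,10 occupied → index 2.
Insert 786: h=6, slots 6,7,10,2 occupied → index 9.
Insert 212: h=0, slot 0 empty → index 0.
Table: [212, ∅, 292, ∅, 79, ∅, 617, 214, ∅, 786, 848, ∅, ∅]

2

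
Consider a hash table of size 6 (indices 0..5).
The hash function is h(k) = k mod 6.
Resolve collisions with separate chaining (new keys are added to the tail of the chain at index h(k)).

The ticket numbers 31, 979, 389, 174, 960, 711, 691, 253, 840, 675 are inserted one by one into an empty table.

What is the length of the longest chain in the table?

31 → bucket 1
979 → bucket 1 (collision)
389 → bucket 5
174 → bucket 0
960 → bucket 0 (collision)
711 → bucket 3
691 → bucket 1 (collision)
253 → bucket 1 (collision)
840 → bucket 0 (collision)
675 → bucket 3 (collision)
Final buckets:
0: 174 -> 960 -> 840
1: 31 -> 979 -> 691 -> 253
2: .
3: 711 -> 675
4: .
5: 389

4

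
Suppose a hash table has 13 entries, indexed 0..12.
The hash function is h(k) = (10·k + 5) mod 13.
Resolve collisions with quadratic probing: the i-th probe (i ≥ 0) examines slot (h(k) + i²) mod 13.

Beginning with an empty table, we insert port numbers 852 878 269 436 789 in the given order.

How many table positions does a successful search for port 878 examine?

852: h=10 -> slot 10
878: h=10, probe 10,11 -> slot 11
269: h=4 -> slot 4
436: h=10, probe 10,11,1 -> slot 1
789: h=4, probe 4,5 -> slot 5
Table: [_, 436, _, _, 269, 789, _, _, _, _, 852, 878, _]
Lookup 878: h=10, probe 10,11 → found at 11.

2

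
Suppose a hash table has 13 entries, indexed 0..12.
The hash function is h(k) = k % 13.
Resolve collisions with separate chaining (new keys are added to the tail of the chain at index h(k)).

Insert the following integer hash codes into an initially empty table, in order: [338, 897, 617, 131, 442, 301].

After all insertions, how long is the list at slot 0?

3

Insert 338: h=0, bucket 0 empty → new chain.
Insert 897: h=0, bucket 0 nonempty → append to chain.
Insert 617: h=6, bucket 6 empty → new chain.
Insert 131: h=1, bucket 1 empty → new chain.
Insert 442: h=0, bucket 0 nonempty → append to chain.
Insert 301: h=2, bucket 2 empty → new chain.
Final buckets:
0: 338 -> 897 -> 442
1: 131
2: 301
3: -
4: -
5: -
6: 617
7: -
8: -
9: -
10: -
11: -
12: -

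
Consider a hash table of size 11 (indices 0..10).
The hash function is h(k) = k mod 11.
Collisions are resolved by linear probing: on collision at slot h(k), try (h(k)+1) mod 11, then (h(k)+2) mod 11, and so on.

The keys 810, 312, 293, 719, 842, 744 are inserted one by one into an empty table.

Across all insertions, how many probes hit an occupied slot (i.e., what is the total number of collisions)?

810 hashes to 7; slot 7 is free => place at 7.
312 hashes to 4; slot 4 is free => place at 4.
293 hashes to 7; 7 taken => place at 8.
719 hashes to 4; 4 taken => place at 5.
842 hashes to 6; slot 6 is free => place at 6.
744 hashes to 7; 7,8 taken => place at 9.
Table: [-, -, -, -, 312, 719, 842, 810, 293, 744, -]

4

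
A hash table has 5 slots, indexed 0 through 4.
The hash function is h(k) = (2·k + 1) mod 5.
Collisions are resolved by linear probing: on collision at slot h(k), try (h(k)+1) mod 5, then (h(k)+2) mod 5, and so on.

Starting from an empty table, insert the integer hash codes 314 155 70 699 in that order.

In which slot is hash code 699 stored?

0

Insert 314: h=4, slot 4 empty => index 4.
Insert 155: h=1, slot 1 empty => index 1.
Insert 70: h=1, slot 1 occupied => index 2.
Insert 699: h=4, slot 4 occupied => index 0.
Table: [699, 155, 70, —, 314]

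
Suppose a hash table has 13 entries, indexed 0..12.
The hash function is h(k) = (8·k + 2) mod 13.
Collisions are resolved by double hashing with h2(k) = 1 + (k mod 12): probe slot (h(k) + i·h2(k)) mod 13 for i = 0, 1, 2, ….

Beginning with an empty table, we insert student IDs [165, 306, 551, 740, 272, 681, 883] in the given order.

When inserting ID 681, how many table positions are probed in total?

2

Insert 165: h=9, slot 9 empty -> index 9.
Insert 306: h=6, slot 6 empty -> index 6.
Insert 551: h=3, slot 3 empty -> index 3.
Insert 740: h=7, slot 7 empty -> index 7.
Insert 272: h=7, h2=9, slots 7,3 occupied -> index 12.
Insert 681: h=3, h2=10, slot 3 occupied -> index 0.
Insert 883: h=7, h2=8, slot 7 occupied -> index 2.
Table: [681, ., 883, 551, ., ., 306, 740, ., 165, ., ., 272]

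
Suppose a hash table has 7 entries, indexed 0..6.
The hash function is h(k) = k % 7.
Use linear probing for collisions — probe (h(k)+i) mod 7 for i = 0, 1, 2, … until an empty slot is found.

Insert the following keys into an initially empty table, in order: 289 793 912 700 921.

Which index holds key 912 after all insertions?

Insert 289: h=2, slot 2 empty → index 2.
Insert 793: h=2, slot 2 occupied → index 3.
Insert 912: h=2, slots 2,3 occupied → index 4.
Insert 700: h=0, slot 0 empty → index 0.
Insert 921: h=4, slot 4 occupied → index 5.
Table: [700, -, 289, 793, 912, 921, -]

4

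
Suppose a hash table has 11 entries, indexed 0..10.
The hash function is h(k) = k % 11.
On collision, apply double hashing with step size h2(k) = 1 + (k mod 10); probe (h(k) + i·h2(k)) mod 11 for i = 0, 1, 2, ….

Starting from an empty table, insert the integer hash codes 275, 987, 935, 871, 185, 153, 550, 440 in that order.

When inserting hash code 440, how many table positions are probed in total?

275 hashes to 0; slot 0 is free → place at 0.
987 hashes to 8; slot 8 is free → place at 8.
935 hashes to 0, h2=6; 0 taken → place at 6.
871 hashes to 2; slot 2 is free → place at 2.
185 hashes to 9; slot 9 is free → place at 9.
153 hashes to 10; slot 10 is free → place at 10.
550 hashes to 0, h2=1; 0 taken → place at 1.
440 hashes to 0, h2=1; 0,1,2 taken → place at 3.
Table: [275, 550, 871, 440, ., ., 935, ., 987, 185, 153]

4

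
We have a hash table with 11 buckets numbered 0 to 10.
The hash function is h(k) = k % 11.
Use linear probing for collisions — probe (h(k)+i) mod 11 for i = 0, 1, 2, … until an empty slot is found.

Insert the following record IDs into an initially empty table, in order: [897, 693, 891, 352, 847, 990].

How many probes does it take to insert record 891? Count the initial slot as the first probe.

897: h=6 → slot 6
693: h=0 → slot 0
891: h=0, probe 0,1 → slot 1
352: h=0, probe 0,1,2 → slot 2
847: h=0, probe 0,1,2,3 → slot 3
990: h=0, probe 0,1,2,3,4 → slot 4
Table: [693, 891, 352, 847, 990, ∅, 897, ∅, ∅, ∅, ∅]

2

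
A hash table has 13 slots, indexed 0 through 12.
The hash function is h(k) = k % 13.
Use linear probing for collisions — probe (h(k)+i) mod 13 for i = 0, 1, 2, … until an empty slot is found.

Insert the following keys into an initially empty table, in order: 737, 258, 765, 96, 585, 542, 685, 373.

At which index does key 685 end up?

1

Insert 737: h=9, slot 9 empty → index 9.
Insert 258: h=11, slot 11 empty → index 11.
Insert 765: h=11, slot 11 occupied → index 12.
Insert 96: h=5, slot 5 empty → index 5.
Insert 585: h=0, slot 0 empty → index 0.
Insert 542: h=9, slot 9 occupied → index 10.
Insert 685: h=9, slots 9,10,11,12,0 occupied → index 1.
Insert 373: h=9, slots 9,10,11,12,0,1 occupied → index 2.
Table: [585, 685, 373, ∅, ∅, 96, ∅, ∅, ∅, 737, 542, 258, 765]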